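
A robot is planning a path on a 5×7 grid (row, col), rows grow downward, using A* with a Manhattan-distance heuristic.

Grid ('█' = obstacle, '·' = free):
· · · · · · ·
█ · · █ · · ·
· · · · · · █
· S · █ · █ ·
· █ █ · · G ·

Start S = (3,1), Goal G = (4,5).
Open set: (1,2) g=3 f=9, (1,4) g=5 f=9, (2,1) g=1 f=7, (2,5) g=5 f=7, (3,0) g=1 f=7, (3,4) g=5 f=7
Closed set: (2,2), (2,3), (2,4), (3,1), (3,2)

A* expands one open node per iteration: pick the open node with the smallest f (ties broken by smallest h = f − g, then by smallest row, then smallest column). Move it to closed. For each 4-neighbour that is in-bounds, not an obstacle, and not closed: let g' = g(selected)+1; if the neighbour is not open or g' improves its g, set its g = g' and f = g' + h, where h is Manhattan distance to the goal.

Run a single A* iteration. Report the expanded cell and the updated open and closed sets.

step 1: expand (2,5) (f=7, h=2) → closed; open now [(1,2) g=3 f=9, (1,4) g=5 f=9, (1,5) g=6 f=9, (2,1) g=1 f=7, (3,0) g=1 f=7, (3,4) g=5 f=7]

expanded=(2,5); open=[(1,2) g=3 f=9, (1,4) g=5 f=9, (1,5) g=6 f=9, (2,1) g=1 f=7, (3,0) g=1 f=7, (3,4) g=5 f=7]; closed=[(2,2), (2,3), (2,4), (2,5), (3,1), (3,2)]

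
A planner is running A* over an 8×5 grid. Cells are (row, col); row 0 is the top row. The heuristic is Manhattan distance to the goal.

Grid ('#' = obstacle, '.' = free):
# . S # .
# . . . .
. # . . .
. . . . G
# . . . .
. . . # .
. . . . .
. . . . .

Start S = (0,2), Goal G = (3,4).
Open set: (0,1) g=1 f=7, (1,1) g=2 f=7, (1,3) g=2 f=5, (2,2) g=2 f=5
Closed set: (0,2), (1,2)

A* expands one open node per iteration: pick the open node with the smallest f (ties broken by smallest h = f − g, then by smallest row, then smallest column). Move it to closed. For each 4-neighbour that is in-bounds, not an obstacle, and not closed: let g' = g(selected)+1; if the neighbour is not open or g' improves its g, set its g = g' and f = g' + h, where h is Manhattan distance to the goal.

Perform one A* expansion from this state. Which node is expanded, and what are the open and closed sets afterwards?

expanded=(1,3); open=[(0,1) g=1 f=7, (1,1) g=2 f=7, (1,4) g=3 f=5, (2,2) g=2 f=5, (2,3) g=3 f=5]; closed=[(0,2), (1,2), (1,3)]

step 1: expand (1,3) (f=5, h=3) → closed; open now [(0,1) g=1 f=7, (1,1) g=2 f=7, (1,4) g=3 f=5, (2,2) g=2 f=5, (2,3) g=3 f=5]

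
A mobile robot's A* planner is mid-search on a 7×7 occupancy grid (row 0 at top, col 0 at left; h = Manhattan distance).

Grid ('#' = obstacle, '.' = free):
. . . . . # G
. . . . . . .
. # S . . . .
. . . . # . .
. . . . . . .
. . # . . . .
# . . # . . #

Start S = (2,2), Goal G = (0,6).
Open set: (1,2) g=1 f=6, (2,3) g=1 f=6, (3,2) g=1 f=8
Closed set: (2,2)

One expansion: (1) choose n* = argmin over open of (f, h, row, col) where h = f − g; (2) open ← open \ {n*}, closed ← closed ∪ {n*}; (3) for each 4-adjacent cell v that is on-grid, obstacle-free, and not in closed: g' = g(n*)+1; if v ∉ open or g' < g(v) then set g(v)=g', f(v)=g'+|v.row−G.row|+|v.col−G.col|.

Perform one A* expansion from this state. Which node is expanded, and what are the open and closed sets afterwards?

expanded=(1,2); open=[(0,2) g=2 f=6, (1,1) g=2 f=8, (1,3) g=2 f=6, (2,3) g=1 f=6, (3,2) g=1 f=8]; closed=[(1,2), (2,2)]

step 1: expand (1,2) (f=6, h=5) → closed; open now [(0,2) g=2 f=6, (1,1) g=2 f=8, (1,3) g=2 f=6, (2,3) g=1 f=6, (3,2) g=1 f=8]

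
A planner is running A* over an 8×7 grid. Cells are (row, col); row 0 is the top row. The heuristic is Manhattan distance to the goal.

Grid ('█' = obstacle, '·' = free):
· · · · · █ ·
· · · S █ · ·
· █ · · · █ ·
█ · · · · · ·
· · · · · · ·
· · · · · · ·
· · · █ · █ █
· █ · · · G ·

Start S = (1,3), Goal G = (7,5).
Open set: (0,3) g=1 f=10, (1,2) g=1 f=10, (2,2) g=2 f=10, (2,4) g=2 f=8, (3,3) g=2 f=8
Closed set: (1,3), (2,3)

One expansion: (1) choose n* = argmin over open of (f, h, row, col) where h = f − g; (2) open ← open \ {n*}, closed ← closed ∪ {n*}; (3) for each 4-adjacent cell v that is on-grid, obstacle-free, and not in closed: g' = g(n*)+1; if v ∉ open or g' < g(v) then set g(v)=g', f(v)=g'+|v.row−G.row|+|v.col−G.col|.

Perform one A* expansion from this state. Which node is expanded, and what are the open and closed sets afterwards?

step 1: expand (2,4) (f=8, h=6) → closed; open now [(0,3) g=1 f=10, (1,2) g=1 f=10, (2,2) g=2 f=10, (3,3) g=2 f=8, (3,4) g=3 f=8]

expanded=(2,4); open=[(0,3) g=1 f=10, (1,2) g=1 f=10, (2,2) g=2 f=10, (3,3) g=2 f=8, (3,4) g=3 f=8]; closed=[(1,3), (2,3), (2,4)]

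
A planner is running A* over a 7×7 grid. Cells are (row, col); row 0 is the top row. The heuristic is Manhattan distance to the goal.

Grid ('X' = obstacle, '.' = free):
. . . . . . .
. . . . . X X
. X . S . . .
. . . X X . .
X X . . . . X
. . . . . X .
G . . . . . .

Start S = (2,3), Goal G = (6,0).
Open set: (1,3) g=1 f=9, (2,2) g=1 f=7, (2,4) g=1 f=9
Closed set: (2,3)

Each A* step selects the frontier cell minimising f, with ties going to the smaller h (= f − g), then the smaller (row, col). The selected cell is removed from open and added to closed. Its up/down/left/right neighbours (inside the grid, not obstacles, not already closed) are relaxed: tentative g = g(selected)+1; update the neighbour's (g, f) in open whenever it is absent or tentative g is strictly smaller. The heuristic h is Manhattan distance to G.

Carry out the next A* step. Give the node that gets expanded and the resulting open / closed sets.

expanded=(2,2); open=[(1,2) g=2 f=9, (1,3) g=1 f=9, (2,4) g=1 f=9, (3,2) g=2 f=7]; closed=[(2,2), (2,3)]

step 1: expand (2,2) (f=7, h=6) → closed; open now [(1,2) g=2 f=9, (1,3) g=1 f=9, (2,4) g=1 f=9, (3,2) g=2 f=7]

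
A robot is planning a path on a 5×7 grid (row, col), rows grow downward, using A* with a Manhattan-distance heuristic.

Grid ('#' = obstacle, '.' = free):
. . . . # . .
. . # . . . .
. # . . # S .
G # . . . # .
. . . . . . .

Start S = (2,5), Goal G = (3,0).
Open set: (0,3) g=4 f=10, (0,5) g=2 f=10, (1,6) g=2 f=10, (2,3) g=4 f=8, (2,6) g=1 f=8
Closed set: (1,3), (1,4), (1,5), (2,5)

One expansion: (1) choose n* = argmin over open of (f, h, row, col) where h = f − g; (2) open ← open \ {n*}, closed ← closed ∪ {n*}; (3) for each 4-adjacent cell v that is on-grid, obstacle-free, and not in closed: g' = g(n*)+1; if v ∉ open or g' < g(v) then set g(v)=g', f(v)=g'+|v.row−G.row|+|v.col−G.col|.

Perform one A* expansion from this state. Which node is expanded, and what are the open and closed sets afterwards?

step 1: expand (2,3) (f=8, h=4) → closed; open now [(0,3) g=4 f=10, (0,5) g=2 f=10, (1,6) g=2 f=10, (2,2) g=5 f=8, (2,6) g=1 f=8, (3,3) g=5 f=8]

expanded=(2,3); open=[(0,3) g=4 f=10, (0,5) g=2 f=10, (1,6) g=2 f=10, (2,2) g=5 f=8, (2,6) g=1 f=8, (3,3) g=5 f=8]; closed=[(1,3), (1,4), (1,5), (2,3), (2,5)]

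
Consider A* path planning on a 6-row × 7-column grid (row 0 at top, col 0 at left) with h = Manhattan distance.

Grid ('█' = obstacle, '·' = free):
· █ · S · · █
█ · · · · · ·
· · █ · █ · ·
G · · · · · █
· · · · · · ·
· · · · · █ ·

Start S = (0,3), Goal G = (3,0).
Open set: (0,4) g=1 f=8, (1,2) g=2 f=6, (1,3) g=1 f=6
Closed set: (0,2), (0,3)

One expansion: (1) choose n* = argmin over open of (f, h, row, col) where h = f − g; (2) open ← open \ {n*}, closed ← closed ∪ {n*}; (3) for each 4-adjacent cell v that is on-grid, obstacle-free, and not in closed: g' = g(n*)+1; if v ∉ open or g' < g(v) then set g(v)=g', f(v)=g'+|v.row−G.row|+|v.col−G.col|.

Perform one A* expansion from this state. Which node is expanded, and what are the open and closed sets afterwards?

step 1: expand (1,2) (f=6, h=4) → closed; open now [(0,4) g=1 f=8, (1,1) g=3 f=6, (1,3) g=1 f=6]

expanded=(1,2); open=[(0,4) g=1 f=8, (1,1) g=3 f=6, (1,3) g=1 f=6]; closed=[(0,2), (0,3), (1,2)]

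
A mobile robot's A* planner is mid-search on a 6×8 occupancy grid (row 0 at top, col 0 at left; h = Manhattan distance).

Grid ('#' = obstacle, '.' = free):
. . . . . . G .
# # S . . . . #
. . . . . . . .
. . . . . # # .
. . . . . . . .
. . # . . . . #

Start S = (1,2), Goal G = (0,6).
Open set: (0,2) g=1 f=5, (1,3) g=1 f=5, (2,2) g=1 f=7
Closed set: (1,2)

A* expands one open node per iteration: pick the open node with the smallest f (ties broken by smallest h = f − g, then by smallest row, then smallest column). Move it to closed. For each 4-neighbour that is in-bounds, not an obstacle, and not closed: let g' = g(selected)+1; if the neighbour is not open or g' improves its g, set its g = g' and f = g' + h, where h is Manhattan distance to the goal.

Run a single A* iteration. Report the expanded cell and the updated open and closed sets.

step 1: expand (0,2) (f=5, h=4) → closed; open now [(0,1) g=2 f=7, (0,3) g=2 f=5, (1,3) g=1 f=5, (2,2) g=1 f=7]

expanded=(0,2); open=[(0,1) g=2 f=7, (0,3) g=2 f=5, (1,3) g=1 f=5, (2,2) g=1 f=7]; closed=[(0,2), (1,2)]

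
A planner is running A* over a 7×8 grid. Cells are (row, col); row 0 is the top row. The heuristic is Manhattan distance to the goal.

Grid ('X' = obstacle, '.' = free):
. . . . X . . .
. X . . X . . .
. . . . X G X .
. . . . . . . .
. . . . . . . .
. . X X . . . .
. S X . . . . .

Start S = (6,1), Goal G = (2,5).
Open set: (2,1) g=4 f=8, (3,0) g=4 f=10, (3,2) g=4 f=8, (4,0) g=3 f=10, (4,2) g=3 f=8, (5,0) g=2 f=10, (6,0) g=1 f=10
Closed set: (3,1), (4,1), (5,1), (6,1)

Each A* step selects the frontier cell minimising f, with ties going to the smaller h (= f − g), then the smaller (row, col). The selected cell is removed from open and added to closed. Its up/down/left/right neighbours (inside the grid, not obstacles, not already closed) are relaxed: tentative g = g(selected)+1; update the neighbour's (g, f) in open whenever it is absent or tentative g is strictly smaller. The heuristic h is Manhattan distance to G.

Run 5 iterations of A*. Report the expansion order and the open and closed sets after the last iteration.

order=[(2,1) → (2,2) → (2,3) → (3,2) → (3,3)]; open=[(1,2) g=6 f=10, (1,3) g=7 f=10, (2,0) g=5 f=10, (3,0) g=4 f=10, (3,4) g=6 f=8, (4,0) g=3 f=10, (4,2) g=3 f=8, (4,3) g=6 f=10, (5,0) g=2 f=10, (6,0) g=1 f=10]; closed=[(2,1), (2,2), (2,3), (3,1), (3,2), (3,3), (4,1), (5,1), (6,1)]

step 1: expand (2,1) (f=8, h=4) → closed; open now [(2,0) g=5 f=10, (2,2) g=5 f=8, (3,0) g=4 f=10, (3,2) g=4 f=8, (4,0) g=3 f=10, (4,2) g=3 f=8, (5,0) g=2 f=10, (6,0) g=1 f=10]
step 2: expand (2,2) (f=8, h=3) → closed; open now [(1,2) g=6 f=10, (2,0) g=5 f=10, (2,3) g=6 f=8, (3,0) g=4 f=10, (3,2) g=4 f=8, (4,0) g=3 f=10, (4,2) g=3 f=8, (5,0) g=2 f=10, (6,0) g=1 f=10]
step 3: expand (2,3) (f=8, h=2) → closed; open now [(1,2) g=6 f=10, (1,3) g=7 f=10, (2,0) g=5 f=10, (3,0) g=4 f=10, (3,2) g=4 f=8, (3,3) g=7 f=10, (4,0) g=3 f=10, (4,2) g=3 f=8, (5,0) g=2 f=10, (6,0) g=1 f=10]
step 4: expand (3,2) (f=8, h=4) → closed; open now [(1,2) g=6 f=10, (1,3) g=7 f=10, (2,0) g=5 f=10, (3,0) g=4 f=10, (3,3) g=5 f=8, (4,0) g=3 f=10, (4,2) g=3 f=8, (5,0) g=2 f=10, (6,0) g=1 f=10]
step 5: expand (3,3) (f=8, h=3) → closed; open now [(1,2) g=6 f=10, (1,3) g=7 f=10, (2,0) g=5 f=10, (3,0) g=4 f=10, (3,4) g=6 f=8, (4,0) g=3 f=10, (4,2) g=3 f=8, (4,3) g=6 f=10, (5,0) g=2 f=10, (6,0) g=1 f=10]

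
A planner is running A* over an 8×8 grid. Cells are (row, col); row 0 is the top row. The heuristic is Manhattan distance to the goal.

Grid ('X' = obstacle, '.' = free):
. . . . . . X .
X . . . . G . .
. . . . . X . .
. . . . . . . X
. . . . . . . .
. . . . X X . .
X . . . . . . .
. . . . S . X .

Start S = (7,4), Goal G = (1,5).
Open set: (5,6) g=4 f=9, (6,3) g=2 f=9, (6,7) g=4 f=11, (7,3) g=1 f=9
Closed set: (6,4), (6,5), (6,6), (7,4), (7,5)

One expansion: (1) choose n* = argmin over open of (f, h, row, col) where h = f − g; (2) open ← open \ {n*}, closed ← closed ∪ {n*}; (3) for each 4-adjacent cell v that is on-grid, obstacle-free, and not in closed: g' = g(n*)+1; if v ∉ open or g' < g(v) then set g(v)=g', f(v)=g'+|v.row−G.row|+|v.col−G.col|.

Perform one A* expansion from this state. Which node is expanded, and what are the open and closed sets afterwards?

step 1: expand (5,6) (f=9, h=5) → closed; open now [(4,6) g=5 f=9, (5,7) g=5 f=11, (6,3) g=2 f=9, (6,7) g=4 f=11, (7,3) g=1 f=9]

expanded=(5,6); open=[(4,6) g=5 f=9, (5,7) g=5 f=11, (6,3) g=2 f=9, (6,7) g=4 f=11, (7,3) g=1 f=9]; closed=[(5,6), (6,4), (6,5), (6,6), (7,4), (7,5)]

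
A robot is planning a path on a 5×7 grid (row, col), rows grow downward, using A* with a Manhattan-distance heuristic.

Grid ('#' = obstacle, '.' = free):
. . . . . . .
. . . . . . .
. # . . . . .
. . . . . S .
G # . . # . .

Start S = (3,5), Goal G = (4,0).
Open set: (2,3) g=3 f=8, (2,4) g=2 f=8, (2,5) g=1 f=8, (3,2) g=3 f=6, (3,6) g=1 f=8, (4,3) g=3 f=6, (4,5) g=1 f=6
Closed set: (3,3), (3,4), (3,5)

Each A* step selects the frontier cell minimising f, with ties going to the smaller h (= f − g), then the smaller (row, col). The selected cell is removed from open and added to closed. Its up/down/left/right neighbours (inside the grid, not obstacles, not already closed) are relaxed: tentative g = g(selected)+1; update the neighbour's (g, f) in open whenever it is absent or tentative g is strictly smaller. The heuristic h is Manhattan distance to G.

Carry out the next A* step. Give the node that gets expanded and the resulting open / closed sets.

expanded=(3,2); open=[(2,2) g=4 f=8, (2,3) g=3 f=8, (2,4) g=2 f=8, (2,5) g=1 f=8, (3,1) g=4 f=6, (3,6) g=1 f=8, (4,2) g=4 f=6, (4,3) g=3 f=6, (4,5) g=1 f=6]; closed=[(3,2), (3,3), (3,4), (3,5)]

step 1: expand (3,2) (f=6, h=3) → closed; open now [(2,2) g=4 f=8, (2,3) g=3 f=8, (2,4) g=2 f=8, (2,5) g=1 f=8, (3,1) g=4 f=6, (3,6) g=1 f=8, (4,2) g=4 f=6, (4,3) g=3 f=6, (4,5) g=1 f=6]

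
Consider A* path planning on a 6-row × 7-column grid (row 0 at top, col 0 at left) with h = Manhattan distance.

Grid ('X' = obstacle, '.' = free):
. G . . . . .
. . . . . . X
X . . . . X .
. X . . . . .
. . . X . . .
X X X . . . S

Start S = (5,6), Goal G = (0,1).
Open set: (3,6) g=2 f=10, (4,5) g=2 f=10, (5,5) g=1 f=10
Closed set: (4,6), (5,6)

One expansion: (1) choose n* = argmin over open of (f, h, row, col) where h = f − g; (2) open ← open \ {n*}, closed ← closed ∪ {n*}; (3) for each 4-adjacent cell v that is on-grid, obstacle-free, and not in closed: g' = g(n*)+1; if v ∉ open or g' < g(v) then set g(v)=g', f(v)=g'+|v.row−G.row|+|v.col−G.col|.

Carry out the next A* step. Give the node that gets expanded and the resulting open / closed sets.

step 1: expand (3,6) (f=10, h=8) → closed; open now [(2,6) g=3 f=10, (3,5) g=3 f=10, (4,5) g=2 f=10, (5,5) g=1 f=10]

expanded=(3,6); open=[(2,6) g=3 f=10, (3,5) g=3 f=10, (4,5) g=2 f=10, (5,5) g=1 f=10]; closed=[(3,6), (4,6), (5,6)]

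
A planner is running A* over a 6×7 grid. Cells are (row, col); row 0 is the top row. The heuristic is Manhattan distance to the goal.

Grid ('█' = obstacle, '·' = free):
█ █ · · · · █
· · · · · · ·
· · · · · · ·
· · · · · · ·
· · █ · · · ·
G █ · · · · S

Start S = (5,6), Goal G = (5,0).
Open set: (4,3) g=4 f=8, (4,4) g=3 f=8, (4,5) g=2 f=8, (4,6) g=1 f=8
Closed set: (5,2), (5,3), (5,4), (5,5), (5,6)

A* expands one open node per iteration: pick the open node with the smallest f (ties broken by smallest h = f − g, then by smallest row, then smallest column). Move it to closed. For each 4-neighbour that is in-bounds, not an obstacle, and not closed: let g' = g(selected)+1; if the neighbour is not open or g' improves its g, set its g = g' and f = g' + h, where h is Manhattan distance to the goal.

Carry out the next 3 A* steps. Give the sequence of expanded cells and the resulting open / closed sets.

order=[(4,3) → (4,4) → (4,5)]; open=[(3,3) g=5 f=10, (3,4) g=4 f=10, (3,5) g=3 f=10, (4,6) g=1 f=8]; closed=[(4,3), (4,4), (4,5), (5,2), (5,3), (5,4), (5,5), (5,6)]

step 1: expand (4,3) (f=8, h=4) → closed; open now [(3,3) g=5 f=10, (4,4) g=3 f=8, (4,5) g=2 f=8, (4,6) g=1 f=8]
step 2: expand (4,4) (f=8, h=5) → closed; open now [(3,3) g=5 f=10, (3,4) g=4 f=10, (4,5) g=2 f=8, (4,6) g=1 f=8]
step 3: expand (4,5) (f=8, h=6) → closed; open now [(3,3) g=5 f=10, (3,4) g=4 f=10, (3,5) g=3 f=10, (4,6) g=1 f=8]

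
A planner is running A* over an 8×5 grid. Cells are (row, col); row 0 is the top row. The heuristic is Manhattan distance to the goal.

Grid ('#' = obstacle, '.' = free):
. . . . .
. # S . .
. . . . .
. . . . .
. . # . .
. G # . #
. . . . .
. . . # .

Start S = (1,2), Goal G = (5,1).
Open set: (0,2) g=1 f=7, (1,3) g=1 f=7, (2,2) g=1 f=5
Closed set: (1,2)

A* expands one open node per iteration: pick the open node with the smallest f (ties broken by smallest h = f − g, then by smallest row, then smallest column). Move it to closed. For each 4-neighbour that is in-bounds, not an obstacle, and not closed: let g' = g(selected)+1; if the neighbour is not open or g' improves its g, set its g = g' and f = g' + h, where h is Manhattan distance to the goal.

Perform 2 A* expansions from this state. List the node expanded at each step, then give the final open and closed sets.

order=[(2,2) → (2,1)]; open=[(0,2) g=1 f=7, (1,3) g=1 f=7, (2,0) g=3 f=7, (2,3) g=2 f=7, (3,1) g=3 f=5, (3,2) g=2 f=5]; closed=[(1,2), (2,1), (2,2)]

step 1: expand (2,2) (f=5, h=4) → closed; open now [(0,2) g=1 f=7, (1,3) g=1 f=7, (2,1) g=2 f=5, (2,3) g=2 f=7, (3,2) g=2 f=5]
step 2: expand (2,1) (f=5, h=3) → closed; open now [(0,2) g=1 f=7, (1,3) g=1 f=7, (2,0) g=3 f=7, (2,3) g=2 f=7, (3,1) g=3 f=5, (3,2) g=2 f=5]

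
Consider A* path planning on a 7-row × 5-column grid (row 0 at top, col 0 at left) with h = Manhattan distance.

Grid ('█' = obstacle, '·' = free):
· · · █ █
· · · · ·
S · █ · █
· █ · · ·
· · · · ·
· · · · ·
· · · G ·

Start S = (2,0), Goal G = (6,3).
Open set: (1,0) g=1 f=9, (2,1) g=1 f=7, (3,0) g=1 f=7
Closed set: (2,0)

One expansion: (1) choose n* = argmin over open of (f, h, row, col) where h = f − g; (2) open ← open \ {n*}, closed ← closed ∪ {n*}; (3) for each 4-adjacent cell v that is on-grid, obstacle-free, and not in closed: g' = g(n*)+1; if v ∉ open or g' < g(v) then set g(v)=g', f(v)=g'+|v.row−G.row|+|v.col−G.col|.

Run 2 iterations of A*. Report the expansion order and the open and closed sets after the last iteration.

step 1: expand (2,1) (f=7, h=6) → closed; open now [(1,0) g=1 f=9, (1,1) g=2 f=9, (3,0) g=1 f=7]
step 2: expand (3,0) (f=7, h=6) → closed; open now [(1,0) g=1 f=9, (1,1) g=2 f=9, (4,0) g=2 f=7]

order=[(2,1) → (3,0)]; open=[(1,0) g=1 f=9, (1,1) g=2 f=9, (4,0) g=2 f=7]; closed=[(2,0), (2,1), (3,0)]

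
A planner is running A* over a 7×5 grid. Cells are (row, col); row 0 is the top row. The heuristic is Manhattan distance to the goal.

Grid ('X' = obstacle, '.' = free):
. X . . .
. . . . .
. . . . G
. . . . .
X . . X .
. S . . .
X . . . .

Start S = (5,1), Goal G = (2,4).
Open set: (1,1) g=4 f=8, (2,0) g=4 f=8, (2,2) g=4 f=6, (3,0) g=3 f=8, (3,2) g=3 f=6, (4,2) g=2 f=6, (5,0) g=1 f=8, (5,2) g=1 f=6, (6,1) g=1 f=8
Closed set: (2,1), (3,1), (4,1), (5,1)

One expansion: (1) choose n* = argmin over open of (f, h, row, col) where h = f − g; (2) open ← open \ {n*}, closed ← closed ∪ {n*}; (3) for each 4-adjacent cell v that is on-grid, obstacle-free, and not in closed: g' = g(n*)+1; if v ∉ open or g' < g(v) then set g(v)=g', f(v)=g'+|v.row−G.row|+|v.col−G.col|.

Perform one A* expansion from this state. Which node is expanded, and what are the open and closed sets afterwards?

expanded=(2,2); open=[(1,1) g=4 f=8, (1,2) g=5 f=8, (2,0) g=4 f=8, (2,3) g=5 f=6, (3,0) g=3 f=8, (3,2) g=3 f=6, (4,2) g=2 f=6, (5,0) g=1 f=8, (5,2) g=1 f=6, (6,1) g=1 f=8]; closed=[(2,1), (2,2), (3,1), (4,1), (5,1)]

step 1: expand (2,2) (f=6, h=2) → closed; open now [(1,1) g=4 f=8, (1,2) g=5 f=8, (2,0) g=4 f=8, (2,3) g=5 f=6, (3,0) g=3 f=8, (3,2) g=3 f=6, (4,2) g=2 f=6, (5,0) g=1 f=8, (5,2) g=1 f=6, (6,1) g=1 f=8]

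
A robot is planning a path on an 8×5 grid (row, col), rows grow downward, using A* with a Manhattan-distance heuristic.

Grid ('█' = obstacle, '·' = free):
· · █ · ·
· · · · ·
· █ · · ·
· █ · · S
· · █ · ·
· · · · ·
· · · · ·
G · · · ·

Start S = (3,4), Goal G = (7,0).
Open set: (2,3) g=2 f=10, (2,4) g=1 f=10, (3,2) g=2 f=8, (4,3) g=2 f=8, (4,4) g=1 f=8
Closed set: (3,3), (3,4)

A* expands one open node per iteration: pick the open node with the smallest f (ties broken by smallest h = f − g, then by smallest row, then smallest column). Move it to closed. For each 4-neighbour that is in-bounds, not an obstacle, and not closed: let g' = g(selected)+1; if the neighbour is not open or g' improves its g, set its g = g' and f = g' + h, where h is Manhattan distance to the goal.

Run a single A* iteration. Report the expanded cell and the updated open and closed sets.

expanded=(3,2); open=[(2,2) g=3 f=10, (2,3) g=2 f=10, (2,4) g=1 f=10, (4,3) g=2 f=8, (4,4) g=1 f=8]; closed=[(3,2), (3,3), (3,4)]

step 1: expand (3,2) (f=8, h=6) → closed; open now [(2,2) g=3 f=10, (2,3) g=2 f=10, (2,4) g=1 f=10, (4,3) g=2 f=8, (4,4) g=1 f=8]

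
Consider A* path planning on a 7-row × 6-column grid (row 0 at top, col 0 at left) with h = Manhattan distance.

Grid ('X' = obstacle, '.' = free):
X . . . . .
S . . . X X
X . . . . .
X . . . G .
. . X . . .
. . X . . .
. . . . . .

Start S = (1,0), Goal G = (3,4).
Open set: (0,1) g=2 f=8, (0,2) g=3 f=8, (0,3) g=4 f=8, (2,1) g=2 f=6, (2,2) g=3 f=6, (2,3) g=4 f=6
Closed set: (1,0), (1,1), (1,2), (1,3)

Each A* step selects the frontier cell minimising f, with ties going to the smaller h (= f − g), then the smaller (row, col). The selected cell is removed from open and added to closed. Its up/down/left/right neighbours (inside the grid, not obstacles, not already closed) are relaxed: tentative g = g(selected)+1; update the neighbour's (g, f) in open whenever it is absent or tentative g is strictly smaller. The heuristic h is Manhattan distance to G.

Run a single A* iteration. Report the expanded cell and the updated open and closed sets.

step 1: expand (2,3) (f=6, h=2) → closed; open now [(0,1) g=2 f=8, (0,2) g=3 f=8, (0,3) g=4 f=8, (2,1) g=2 f=6, (2,2) g=3 f=6, (2,4) g=5 f=6, (3,3) g=5 f=6]

expanded=(2,3); open=[(0,1) g=2 f=8, (0,2) g=3 f=8, (0,3) g=4 f=8, (2,1) g=2 f=6, (2,2) g=3 f=6, (2,4) g=5 f=6, (3,3) g=5 f=6]; closed=[(1,0), (1,1), (1,2), (1,3), (2,3)]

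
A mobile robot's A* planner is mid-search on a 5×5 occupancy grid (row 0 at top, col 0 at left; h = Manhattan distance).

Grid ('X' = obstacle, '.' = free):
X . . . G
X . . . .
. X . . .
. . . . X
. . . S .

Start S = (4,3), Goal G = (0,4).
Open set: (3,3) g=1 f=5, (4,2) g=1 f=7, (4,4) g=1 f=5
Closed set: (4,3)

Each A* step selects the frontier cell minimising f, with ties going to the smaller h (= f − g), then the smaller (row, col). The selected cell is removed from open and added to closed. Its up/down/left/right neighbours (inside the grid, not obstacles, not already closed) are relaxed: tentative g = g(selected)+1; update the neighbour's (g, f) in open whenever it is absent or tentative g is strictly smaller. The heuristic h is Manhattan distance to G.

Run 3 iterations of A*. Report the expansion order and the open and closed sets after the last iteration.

order=[(3,3) → (2,3) → (1,3)]; open=[(0,3) g=4 f=5, (1,2) g=4 f=7, (1,4) g=4 f=5, (2,2) g=3 f=7, (2,4) g=3 f=5, (3,2) g=2 f=7, (4,2) g=1 f=7, (4,4) g=1 f=5]; closed=[(1,3), (2,3), (3,3), (4,3)]

step 1: expand (3,3) (f=5, h=4) → closed; open now [(2,3) g=2 f=5, (3,2) g=2 f=7, (4,2) g=1 f=7, (4,4) g=1 f=5]
step 2: expand (2,3) (f=5, h=3) → closed; open now [(1,3) g=3 f=5, (2,2) g=3 f=7, (2,4) g=3 f=5, (3,2) g=2 f=7, (4,2) g=1 f=7, (4,4) g=1 f=5]
step 3: expand (1,3) (f=5, h=2) → closed; open now [(0,3) g=4 f=5, (1,2) g=4 f=7, (1,4) g=4 f=5, (2,2) g=3 f=7, (2,4) g=3 f=5, (3,2) g=2 f=7, (4,2) g=1 f=7, (4,4) g=1 f=5]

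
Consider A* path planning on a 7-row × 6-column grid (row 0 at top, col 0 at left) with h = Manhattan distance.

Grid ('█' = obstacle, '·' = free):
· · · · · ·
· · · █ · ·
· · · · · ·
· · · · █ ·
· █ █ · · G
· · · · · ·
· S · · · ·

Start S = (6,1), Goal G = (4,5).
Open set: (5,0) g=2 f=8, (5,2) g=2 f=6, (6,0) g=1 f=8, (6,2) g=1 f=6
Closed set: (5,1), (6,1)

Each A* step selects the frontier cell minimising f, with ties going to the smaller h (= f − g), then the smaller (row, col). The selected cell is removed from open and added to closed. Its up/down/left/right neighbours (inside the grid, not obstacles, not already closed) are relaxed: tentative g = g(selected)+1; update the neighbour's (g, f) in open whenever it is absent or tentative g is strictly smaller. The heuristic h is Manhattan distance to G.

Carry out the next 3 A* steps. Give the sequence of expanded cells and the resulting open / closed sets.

step 1: expand (5,2) (f=6, h=4) → closed; open now [(5,0) g=2 f=8, (5,3) g=3 f=6, (6,0) g=1 f=8, (6,2) g=1 f=6]
step 2: expand (5,3) (f=6, h=3) → closed; open now [(4,3) g=4 f=6, (5,0) g=2 f=8, (5,4) g=4 f=6, (6,0) g=1 f=8, (6,2) g=1 f=6, (6,3) g=4 f=8]
step 3: expand (4,3) (f=6, h=2) → closed; open now [(3,3) g=5 f=8, (4,4) g=5 f=6, (5,0) g=2 f=8, (5,4) g=4 f=6, (6,0) g=1 f=8, (6,2) g=1 f=6, (6,3) g=4 f=8]

order=[(5,2) → (5,3) → (4,3)]; open=[(3,3) g=5 f=8, (4,4) g=5 f=6, (5,0) g=2 f=8, (5,4) g=4 f=6, (6,0) g=1 f=8, (6,2) g=1 f=6, (6,3) g=4 f=8]; closed=[(4,3), (5,1), (5,2), (5,3), (6,1)]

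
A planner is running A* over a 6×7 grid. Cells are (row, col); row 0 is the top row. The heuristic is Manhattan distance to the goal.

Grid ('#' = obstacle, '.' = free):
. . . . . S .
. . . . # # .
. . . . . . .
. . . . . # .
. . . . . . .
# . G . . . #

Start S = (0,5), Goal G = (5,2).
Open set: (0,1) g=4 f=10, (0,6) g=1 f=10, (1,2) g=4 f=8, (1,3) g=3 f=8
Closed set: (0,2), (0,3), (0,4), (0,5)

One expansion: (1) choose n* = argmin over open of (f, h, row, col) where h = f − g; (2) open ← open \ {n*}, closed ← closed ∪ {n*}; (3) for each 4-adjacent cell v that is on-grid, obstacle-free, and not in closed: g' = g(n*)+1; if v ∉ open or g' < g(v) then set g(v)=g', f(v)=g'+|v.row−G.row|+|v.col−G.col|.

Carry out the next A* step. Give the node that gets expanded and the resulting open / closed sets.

step 1: expand (1,2) (f=8, h=4) → closed; open now [(0,1) g=4 f=10, (0,6) g=1 f=10, (1,1) g=5 f=10, (1,3) g=3 f=8, (2,2) g=5 f=8]

expanded=(1,2); open=[(0,1) g=4 f=10, (0,6) g=1 f=10, (1,1) g=5 f=10, (1,3) g=3 f=8, (2,2) g=5 f=8]; closed=[(0,2), (0,3), (0,4), (0,5), (1,2)]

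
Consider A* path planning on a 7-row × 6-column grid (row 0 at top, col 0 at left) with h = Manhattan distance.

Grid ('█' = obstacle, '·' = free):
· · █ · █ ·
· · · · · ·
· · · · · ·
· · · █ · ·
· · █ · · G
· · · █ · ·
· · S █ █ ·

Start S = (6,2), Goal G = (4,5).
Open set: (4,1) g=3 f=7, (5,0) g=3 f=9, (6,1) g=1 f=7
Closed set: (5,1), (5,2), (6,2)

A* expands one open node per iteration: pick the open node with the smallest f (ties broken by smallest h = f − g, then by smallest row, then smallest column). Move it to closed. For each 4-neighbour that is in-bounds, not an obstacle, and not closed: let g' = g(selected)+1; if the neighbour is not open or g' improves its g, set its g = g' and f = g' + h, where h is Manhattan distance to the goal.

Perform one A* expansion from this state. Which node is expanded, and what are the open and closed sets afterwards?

step 1: expand (4,1) (f=7, h=4) → closed; open now [(3,1) g=4 f=9, (4,0) g=4 f=9, (5,0) g=3 f=9, (6,1) g=1 f=7]

expanded=(4,1); open=[(3,1) g=4 f=9, (4,0) g=4 f=9, (5,0) g=3 f=9, (6,1) g=1 f=7]; closed=[(4,1), (5,1), (5,2), (6,2)]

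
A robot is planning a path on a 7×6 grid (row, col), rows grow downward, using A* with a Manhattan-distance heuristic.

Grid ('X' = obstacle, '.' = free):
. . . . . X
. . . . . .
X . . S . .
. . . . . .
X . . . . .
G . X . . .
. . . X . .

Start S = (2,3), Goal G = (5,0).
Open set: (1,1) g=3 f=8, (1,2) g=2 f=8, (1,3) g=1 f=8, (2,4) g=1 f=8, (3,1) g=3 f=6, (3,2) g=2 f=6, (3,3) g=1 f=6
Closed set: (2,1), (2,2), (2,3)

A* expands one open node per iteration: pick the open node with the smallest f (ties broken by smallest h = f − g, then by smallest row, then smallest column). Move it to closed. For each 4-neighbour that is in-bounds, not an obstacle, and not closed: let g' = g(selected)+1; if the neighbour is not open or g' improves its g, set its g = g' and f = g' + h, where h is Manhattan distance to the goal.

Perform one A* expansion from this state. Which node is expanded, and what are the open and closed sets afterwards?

expanded=(3,1); open=[(1,1) g=3 f=8, (1,2) g=2 f=8, (1,3) g=1 f=8, (2,4) g=1 f=8, (3,0) g=4 f=6, (3,2) g=2 f=6, (3,3) g=1 f=6, (4,1) g=4 f=6]; closed=[(2,1), (2,2), (2,3), (3,1)]

step 1: expand (3,1) (f=6, h=3) → closed; open now [(1,1) g=3 f=8, (1,2) g=2 f=8, (1,3) g=1 f=8, (2,4) g=1 f=8, (3,0) g=4 f=6, (3,2) g=2 f=6, (3,3) g=1 f=6, (4,1) g=4 f=6]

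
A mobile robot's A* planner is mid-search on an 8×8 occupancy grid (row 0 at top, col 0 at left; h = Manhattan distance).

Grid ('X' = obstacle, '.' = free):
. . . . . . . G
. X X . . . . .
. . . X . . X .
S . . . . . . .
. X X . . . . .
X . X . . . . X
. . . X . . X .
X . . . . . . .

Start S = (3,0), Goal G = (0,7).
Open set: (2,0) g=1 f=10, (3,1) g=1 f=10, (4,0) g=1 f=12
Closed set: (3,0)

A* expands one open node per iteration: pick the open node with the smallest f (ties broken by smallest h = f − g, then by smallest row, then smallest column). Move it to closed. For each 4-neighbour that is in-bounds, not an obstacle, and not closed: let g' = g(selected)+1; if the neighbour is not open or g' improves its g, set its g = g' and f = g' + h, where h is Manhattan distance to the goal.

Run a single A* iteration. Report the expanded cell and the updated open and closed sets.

step 1: expand (2,0) (f=10, h=9) → closed; open now [(1,0) g=2 f=10, (2,1) g=2 f=10, (3,1) g=1 f=10, (4,0) g=1 f=12]

expanded=(2,0); open=[(1,0) g=2 f=10, (2,1) g=2 f=10, (3,1) g=1 f=10, (4,0) g=1 f=12]; closed=[(2,0), (3,0)]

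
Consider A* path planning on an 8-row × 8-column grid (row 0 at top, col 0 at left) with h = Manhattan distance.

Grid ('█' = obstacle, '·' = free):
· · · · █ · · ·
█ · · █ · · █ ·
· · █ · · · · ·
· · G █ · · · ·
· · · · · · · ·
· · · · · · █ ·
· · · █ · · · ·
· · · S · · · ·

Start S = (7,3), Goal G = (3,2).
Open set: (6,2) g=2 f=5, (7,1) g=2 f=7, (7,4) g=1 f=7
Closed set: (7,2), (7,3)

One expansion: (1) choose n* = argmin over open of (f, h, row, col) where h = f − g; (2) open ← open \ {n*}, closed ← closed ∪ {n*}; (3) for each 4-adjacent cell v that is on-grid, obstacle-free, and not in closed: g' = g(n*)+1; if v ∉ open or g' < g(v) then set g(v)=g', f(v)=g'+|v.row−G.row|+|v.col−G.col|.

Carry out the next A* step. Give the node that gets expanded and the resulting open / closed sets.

expanded=(6,2); open=[(5,2) g=3 f=5, (6,1) g=3 f=7, (7,1) g=2 f=7, (7,4) g=1 f=7]; closed=[(6,2), (7,2), (7,3)]

step 1: expand (6,2) (f=5, h=3) → closed; open now [(5,2) g=3 f=5, (6,1) g=3 f=7, (7,1) g=2 f=7, (7,4) g=1 f=7]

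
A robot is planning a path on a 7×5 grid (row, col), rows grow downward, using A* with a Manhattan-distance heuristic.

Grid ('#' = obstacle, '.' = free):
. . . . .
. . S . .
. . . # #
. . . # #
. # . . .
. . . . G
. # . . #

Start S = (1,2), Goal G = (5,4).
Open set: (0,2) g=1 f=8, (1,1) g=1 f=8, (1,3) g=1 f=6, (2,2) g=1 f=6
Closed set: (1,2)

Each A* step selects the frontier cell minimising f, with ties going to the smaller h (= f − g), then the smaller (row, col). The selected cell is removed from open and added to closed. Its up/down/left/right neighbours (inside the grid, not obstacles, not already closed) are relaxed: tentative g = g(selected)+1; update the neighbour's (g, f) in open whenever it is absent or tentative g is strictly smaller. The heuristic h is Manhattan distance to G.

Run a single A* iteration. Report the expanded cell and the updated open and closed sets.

step 1: expand (1,3) (f=6, h=5) → closed; open now [(0,2) g=1 f=8, (0,3) g=2 f=8, (1,1) g=1 f=8, (1,4) g=2 f=6, (2,2) g=1 f=6]

expanded=(1,3); open=[(0,2) g=1 f=8, (0,3) g=2 f=8, (1,1) g=1 f=8, (1,4) g=2 f=6, (2,2) g=1 f=6]; closed=[(1,2), (1,3)]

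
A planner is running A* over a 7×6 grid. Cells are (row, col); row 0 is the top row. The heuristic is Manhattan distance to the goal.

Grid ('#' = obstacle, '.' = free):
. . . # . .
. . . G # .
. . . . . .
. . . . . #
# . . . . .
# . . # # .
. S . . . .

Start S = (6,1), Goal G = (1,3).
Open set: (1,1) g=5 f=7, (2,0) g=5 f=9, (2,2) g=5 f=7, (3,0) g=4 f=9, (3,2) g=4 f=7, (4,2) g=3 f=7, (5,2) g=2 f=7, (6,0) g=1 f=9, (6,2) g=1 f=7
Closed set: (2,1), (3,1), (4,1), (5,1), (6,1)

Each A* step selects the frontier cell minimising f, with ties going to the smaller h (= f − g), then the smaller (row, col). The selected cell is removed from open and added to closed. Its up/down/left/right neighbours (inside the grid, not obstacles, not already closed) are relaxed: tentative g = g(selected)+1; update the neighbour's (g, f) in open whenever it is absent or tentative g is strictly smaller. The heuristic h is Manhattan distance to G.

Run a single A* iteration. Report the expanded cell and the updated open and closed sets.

expanded=(1,1); open=[(0,1) g=6 f=9, (1,0) g=6 f=9, (1,2) g=6 f=7, (2,0) g=5 f=9, (2,2) g=5 f=7, (3,0) g=4 f=9, (3,2) g=4 f=7, (4,2) g=3 f=7, (5,2) g=2 f=7, (6,0) g=1 f=9, (6,2) g=1 f=7]; closed=[(1,1), (2,1), (3,1), (4,1), (5,1), (6,1)]

step 1: expand (1,1) (f=7, h=2) → closed; open now [(0,1) g=6 f=9, (1,0) g=6 f=9, (1,2) g=6 f=7, (2,0) g=5 f=9, (2,2) g=5 f=7, (3,0) g=4 f=9, (3,2) g=4 f=7, (4,2) g=3 f=7, (5,2) g=2 f=7, (6,0) g=1 f=9, (6,2) g=1 f=7]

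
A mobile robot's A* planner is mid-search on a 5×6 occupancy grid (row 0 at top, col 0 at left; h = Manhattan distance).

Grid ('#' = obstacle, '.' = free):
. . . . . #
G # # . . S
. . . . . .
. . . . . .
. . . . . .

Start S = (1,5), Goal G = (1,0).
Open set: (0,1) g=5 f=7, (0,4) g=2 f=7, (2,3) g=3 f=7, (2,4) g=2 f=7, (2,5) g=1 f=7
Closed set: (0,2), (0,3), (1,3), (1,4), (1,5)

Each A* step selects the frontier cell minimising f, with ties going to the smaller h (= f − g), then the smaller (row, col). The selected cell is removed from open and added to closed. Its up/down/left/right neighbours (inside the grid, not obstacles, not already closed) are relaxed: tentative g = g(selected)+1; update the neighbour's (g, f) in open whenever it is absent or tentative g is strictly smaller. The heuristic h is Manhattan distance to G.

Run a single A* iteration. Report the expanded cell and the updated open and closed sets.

step 1: expand (0,1) (f=7, h=2) → closed; open now [(0,0) g=6 f=7, (0,4) g=2 f=7, (2,3) g=3 f=7, (2,4) g=2 f=7, (2,5) g=1 f=7]

expanded=(0,1); open=[(0,0) g=6 f=7, (0,4) g=2 f=7, (2,3) g=3 f=7, (2,4) g=2 f=7, (2,5) g=1 f=7]; closed=[(0,1), (0,2), (0,3), (1,3), (1,4), (1,5)]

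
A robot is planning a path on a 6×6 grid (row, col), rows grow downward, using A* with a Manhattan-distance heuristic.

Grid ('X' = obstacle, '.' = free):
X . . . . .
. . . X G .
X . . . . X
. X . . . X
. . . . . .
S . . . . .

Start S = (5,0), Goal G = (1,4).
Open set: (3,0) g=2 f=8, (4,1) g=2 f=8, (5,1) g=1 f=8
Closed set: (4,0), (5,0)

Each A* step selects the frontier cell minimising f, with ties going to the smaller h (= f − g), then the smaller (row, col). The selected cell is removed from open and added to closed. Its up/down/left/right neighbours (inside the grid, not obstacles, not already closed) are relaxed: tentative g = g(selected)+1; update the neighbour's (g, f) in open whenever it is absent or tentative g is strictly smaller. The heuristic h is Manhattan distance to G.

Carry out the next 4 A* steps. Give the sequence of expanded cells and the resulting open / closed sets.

step 1: expand (3,0) (f=8, h=6) → closed; open now [(4,1) g=2 f=8, (5,1) g=1 f=8]
step 2: expand (4,1) (f=8, h=6) → closed; open now [(4,2) g=3 f=8, (5,1) g=1 f=8]
step 3: expand (4,2) (f=8, h=5) → closed; open now [(3,2) g=4 f=8, (4,3) g=4 f=8, (5,1) g=1 f=8, (5,2) g=4 f=10]
step 4: expand (3,2) (f=8, h=4) → closed; open now [(2,2) g=5 f=8, (3,3) g=5 f=8, (4,3) g=4 f=8, (5,1) g=1 f=8, (5,2) g=4 f=10]

order=[(3,0) → (4,1) → (4,2) → (3,2)]; open=[(2,2) g=5 f=8, (3,3) g=5 f=8, (4,3) g=4 f=8, (5,1) g=1 f=8, (5,2) g=4 f=10]; closed=[(3,0), (3,2), (4,0), (4,1), (4,2), (5,0)]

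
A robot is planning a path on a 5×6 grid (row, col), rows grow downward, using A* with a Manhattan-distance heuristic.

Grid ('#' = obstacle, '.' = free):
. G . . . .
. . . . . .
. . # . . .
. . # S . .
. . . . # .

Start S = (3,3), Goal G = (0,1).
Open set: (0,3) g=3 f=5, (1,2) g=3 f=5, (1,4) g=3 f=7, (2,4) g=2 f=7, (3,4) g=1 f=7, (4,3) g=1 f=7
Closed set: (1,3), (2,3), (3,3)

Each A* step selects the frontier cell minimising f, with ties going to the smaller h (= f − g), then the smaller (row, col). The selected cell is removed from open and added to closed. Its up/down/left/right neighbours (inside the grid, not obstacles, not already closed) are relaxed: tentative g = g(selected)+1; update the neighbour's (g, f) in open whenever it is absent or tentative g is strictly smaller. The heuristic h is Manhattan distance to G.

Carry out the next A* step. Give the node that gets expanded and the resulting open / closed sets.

expanded=(0,3); open=[(0,2) g=4 f=5, (0,4) g=4 f=7, (1,2) g=3 f=5, (1,4) g=3 f=7, (2,4) g=2 f=7, (3,4) g=1 f=7, (4,3) g=1 f=7]; closed=[(0,3), (1,3), (2,3), (3,3)]

step 1: expand (0,3) (f=5, h=2) → closed; open now [(0,2) g=4 f=5, (0,4) g=4 f=7, (1,2) g=3 f=5, (1,4) g=3 f=7, (2,4) g=2 f=7, (3,4) g=1 f=7, (4,3) g=1 f=7]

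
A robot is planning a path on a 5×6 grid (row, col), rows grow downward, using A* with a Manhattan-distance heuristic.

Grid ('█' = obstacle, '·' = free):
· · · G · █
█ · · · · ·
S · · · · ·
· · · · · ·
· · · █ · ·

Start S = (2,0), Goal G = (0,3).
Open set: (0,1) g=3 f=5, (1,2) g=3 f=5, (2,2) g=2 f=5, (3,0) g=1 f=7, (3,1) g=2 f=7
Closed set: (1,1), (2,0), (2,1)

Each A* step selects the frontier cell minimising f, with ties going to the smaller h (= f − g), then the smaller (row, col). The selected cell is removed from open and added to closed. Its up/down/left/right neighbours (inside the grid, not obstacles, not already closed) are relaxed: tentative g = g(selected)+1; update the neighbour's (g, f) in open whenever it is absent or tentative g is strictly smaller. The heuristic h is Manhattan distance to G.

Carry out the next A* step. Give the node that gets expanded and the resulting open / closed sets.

expanded=(0,1); open=[(0,0) g=4 f=7, (0,2) g=4 f=5, (1,2) g=3 f=5, (2,2) g=2 f=5, (3,0) g=1 f=7, (3,1) g=2 f=7]; closed=[(0,1), (1,1), (2,0), (2,1)]

step 1: expand (0,1) (f=5, h=2) → closed; open now [(0,0) g=4 f=7, (0,2) g=4 f=5, (1,2) g=3 f=5, (2,2) g=2 f=5, (3,0) g=1 f=7, (3,1) g=2 f=7]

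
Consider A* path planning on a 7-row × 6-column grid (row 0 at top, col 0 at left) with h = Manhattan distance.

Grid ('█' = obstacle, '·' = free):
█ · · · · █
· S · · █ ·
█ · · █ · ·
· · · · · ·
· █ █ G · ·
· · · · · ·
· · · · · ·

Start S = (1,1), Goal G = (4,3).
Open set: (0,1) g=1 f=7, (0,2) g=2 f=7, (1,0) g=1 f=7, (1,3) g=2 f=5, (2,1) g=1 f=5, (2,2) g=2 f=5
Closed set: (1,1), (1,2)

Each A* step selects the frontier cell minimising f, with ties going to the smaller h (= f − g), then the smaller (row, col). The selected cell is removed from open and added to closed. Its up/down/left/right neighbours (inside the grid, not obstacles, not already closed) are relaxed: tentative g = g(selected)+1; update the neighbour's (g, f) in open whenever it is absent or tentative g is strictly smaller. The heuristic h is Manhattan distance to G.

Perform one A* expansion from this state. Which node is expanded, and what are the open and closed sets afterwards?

step 1: expand (1,3) (f=5, h=3) → closed; open now [(0,1) g=1 f=7, (0,2) g=2 f=7, (0,3) g=3 f=7, (1,0) g=1 f=7, (2,1) g=1 f=5, (2,2) g=2 f=5]

expanded=(1,3); open=[(0,1) g=1 f=7, (0,2) g=2 f=7, (0,3) g=3 f=7, (1,0) g=1 f=7, (2,1) g=1 f=5, (2,2) g=2 f=5]; closed=[(1,1), (1,2), (1,3)]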